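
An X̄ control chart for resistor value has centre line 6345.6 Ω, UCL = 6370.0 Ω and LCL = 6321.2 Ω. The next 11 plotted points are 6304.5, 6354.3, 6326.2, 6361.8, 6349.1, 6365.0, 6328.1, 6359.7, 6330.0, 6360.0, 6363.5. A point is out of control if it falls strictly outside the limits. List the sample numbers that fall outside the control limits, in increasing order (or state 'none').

Compare each point to [6321.2, 6370.0]: sample 1 = 6304.5 < LCL.

1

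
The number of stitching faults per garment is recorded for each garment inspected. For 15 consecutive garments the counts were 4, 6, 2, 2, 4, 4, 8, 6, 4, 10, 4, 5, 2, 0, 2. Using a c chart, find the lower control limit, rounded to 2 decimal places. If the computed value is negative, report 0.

c̄ = (4 + 6 + 2 + 2 + 4 + 4 + 8 + 6 + 4 + 10 + 4 + 5 + 2 + 0 + 2) / 15 = 63 / 15 = 4.2000
LCL = c̄ − 3√c̄ = 4.2000 − 3 × 2.0494 = -1.9482 → 0 (cannot be negative)

0.00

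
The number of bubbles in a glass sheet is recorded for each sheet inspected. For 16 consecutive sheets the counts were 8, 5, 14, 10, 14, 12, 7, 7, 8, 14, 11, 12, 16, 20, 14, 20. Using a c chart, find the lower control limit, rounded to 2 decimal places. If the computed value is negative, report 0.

1.61

c̄ = (8 + 5 + 14 + 10 + 14 + 12 + 7 + 7 + 8 + 14 + 11 + 12 + 16 + 20 + 14 + 20) / 16 = 192 / 16 = 12.0000
LCL = c̄ − 3√c̄ = 12.0000 − 3 × 3.4641 = 1.6077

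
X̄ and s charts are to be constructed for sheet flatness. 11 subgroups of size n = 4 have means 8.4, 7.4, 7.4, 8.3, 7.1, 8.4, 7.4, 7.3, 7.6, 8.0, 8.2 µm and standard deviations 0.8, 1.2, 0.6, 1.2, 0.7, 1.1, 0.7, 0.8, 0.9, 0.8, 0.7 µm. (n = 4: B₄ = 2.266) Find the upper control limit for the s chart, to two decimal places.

s̄ = (0.8 + 1.2 + 0.6 + 1.2 + 0.7 + 1.1 + 0.7 + 0.8 + 0.9 + 0.8 + 0.7) / 11 = 0.8636
UCL_s = B₄·s̄ = 2.266 × 0.8636 = 1.9570

1.96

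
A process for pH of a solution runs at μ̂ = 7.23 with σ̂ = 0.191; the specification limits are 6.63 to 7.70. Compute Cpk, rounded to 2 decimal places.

Cpu = (USL − μ̂) / (3σ̂) = (7.70 − 7.23) / (3 × 0.191) = 0.8202; Cpl = (μ̂ − LSL) / (3σ̂) = (7.23 − 6.63) / (3 × 0.191) = 1.0471; Cpk = min(Cpu, Cpl) = 0.8202

0.82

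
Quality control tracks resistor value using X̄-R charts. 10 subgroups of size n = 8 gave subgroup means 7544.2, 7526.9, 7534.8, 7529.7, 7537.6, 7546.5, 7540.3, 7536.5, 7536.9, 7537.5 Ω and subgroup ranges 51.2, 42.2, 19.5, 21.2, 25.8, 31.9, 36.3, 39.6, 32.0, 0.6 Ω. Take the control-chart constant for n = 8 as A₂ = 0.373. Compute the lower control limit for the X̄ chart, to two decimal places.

7525.89

X̄̄ = (7544.2 + 7526.9 + 7534.8 + 7529.7 + 7537.6 + 7546.5 + 7540.3 + 7536.5 + 7536.9 + 7537.5) / 10 = 75370.9000 / 10 = 7537.0900
R̄ = (51.2 + 42.2 + 19.5 + 21.2 + 25.8 + 31.9 + 36.3 + 39.6 + 32.0 + 0.6) / 10 = 300.3000 / 10 = 30.0300
LCL = X̄̄ − A₂·R̄ = 7537.0900 − 0.373 × 30.0300 = 7525.8888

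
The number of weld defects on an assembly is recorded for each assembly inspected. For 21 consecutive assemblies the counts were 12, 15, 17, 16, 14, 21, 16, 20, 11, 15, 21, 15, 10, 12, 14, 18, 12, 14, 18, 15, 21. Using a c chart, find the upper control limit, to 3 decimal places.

27.410

c̄ = (12 + 15 + 17 + 16 + 14 + 21 + 16 + 20 + 11 + 15 + 21 + 15 + 10 + 12 + 14 + 18 + 12 + 14 + 18 + 15 + 21) / 21 = 327 / 21 = 15.5714
UCL = c̄ + 3√c̄ = 15.5714 + 3 × √15.5714 = 15.5714 + 3 × 3.9461 = 27.4096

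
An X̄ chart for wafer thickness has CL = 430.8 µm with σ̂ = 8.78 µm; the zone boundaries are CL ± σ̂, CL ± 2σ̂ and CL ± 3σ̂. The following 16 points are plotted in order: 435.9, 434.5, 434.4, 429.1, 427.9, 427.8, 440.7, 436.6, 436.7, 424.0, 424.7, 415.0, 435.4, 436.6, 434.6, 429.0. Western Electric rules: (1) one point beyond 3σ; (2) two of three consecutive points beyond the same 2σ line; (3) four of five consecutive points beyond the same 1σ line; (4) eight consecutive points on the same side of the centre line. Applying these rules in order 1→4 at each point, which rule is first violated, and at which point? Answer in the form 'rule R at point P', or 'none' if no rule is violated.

Zone of each point (C = within 1σ̂, B = 1σ̂–2σ̂, A = 2σ̂–3σ̂, * = beyond 3σ̂; sign = side of CL): 1:+C, 2:+C, 3:+C, 4:-C, 5:-C, 6:-C, 7:+B, 8:+C, 9:+C, 10:-C, 11:-C, 12:-B, 13:+C, 14:+C, 15:+C, 16:-C
No rule fires across all 16 points.

none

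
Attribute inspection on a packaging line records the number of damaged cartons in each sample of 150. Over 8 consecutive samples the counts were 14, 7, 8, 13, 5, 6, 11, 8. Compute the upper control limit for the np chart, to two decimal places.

17.73

p̄ = Σdᵢ / (k·n) = 72 / (8 × 150) = 0.06000
UCL = np̄ + 3·√(np̄(1−p̄)) = 9.0000 + 3 × √(9.0000×0.94000) = 9.0000 + 3 × 2.9086 = 17.7258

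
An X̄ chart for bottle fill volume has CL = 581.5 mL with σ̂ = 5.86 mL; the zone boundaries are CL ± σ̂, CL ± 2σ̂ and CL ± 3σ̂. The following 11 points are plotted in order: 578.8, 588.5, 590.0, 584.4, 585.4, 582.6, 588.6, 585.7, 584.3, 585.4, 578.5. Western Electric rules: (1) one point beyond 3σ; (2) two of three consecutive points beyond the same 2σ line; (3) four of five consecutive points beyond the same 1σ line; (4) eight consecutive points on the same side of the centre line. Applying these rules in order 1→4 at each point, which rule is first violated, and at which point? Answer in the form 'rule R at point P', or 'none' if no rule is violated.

rule 4 at point 9

Zone of each point (C = within 1σ̂, B = 1σ̂–2σ̂, A = 2σ̂–3σ̂, * = beyond 3σ̂; sign = side of CL): 1:-C, 2:+B, 3:+B, 4:+C, 5:+C, 6:+C, 7:+B, 8:+C, 9:+C, 10:+C, 11:-C
Rule 4 (eight consecutive points on the same side of the centre line) is satisfied at point 9.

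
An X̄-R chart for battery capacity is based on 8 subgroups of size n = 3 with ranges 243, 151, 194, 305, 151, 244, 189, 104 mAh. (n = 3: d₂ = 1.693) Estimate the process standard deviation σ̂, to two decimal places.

116.73

R̄ = (243 + 151 + 194 + 305 + 151 + 244 + 189 + 104) / 8 = 197.6250
σ̂ = R̄ / d₂ = 197.6250 / 1.693 = 116.7307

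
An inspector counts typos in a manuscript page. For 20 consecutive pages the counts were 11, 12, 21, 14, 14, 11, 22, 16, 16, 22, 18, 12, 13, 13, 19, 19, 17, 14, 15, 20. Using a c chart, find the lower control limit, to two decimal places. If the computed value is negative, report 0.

c̄ = (11 + 12 + 21 + 14 + 14 + 11 + 22 + 16 + 16 + 22 + 18 + 12 + 13 + 13 + 19 + 19 + 17 + 14 + 15 + 20) / 20 = 319 / 20 = 15.9500
LCL = c̄ − 3√c̄ = 15.9500 − 3 × 3.9937 = 3.9688

3.97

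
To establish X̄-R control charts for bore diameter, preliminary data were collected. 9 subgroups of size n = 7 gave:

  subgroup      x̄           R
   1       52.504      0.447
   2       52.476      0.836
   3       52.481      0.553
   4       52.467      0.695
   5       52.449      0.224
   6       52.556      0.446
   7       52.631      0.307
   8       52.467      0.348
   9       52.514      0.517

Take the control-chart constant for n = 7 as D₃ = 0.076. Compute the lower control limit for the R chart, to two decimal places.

R̄ = (0.447 + 0.836 + 0.553 + 0.695 + 0.224 + 0.446 + 0.307 + 0.348 + 0.517) / 9 = 4.3730 / 9 = 0.4859
LCL_R = D₃·R̄ = 0.076 × 0.4859 = 0.0369

0.04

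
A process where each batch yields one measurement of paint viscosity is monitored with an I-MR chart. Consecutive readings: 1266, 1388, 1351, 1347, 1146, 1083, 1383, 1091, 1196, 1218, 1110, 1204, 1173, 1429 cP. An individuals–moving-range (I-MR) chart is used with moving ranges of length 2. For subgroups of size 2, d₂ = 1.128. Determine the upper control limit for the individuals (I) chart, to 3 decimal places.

X̄ = (1266 + 1388 + 1351 + 1347 + 1146 + 1083 + 1383 + 1091 + 1196 + 1218 + 1110 + 1204 + 1173 + 1429) / 14 = 1241.7857
Moving ranges: 122, 37, 4, 201, 63, 300, 292, 105, 22, 108, 94, 31, 256; M̄R̄ = 1635.0000 / 13 = 125.7692
UCL = X̄ + 3·M̄R̄/d₂ = 1241.7857 + 3 × 125.7692 / 1.128 = 1576.2783

1576.278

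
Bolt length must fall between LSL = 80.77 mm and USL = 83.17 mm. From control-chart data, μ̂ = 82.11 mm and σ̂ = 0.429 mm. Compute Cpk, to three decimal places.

Cpu = (USL − μ̂) / (3σ̂) = (83.17 − 82.11) / (3 × 0.429) = 0.8236; Cpl = (μ̂ − LSL) / (3σ̂) = (82.11 − 80.77) / (3 × 0.429) = 1.0412; Cpk = min(Cpu, Cpl) = 0.8236

0.824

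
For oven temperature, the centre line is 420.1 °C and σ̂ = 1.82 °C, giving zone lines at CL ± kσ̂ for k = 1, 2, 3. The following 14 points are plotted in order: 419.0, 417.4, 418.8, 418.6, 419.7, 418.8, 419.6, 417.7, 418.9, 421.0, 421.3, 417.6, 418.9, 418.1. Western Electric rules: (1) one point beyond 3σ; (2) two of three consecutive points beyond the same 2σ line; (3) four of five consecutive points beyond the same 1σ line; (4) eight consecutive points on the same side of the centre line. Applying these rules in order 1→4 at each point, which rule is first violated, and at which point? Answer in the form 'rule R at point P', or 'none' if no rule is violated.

rule 4 at point 8

Zone of each point (C = within 1σ̂, B = 1σ̂–2σ̂, A = 2σ̂–3σ̂, * = beyond 3σ̂; sign = side of CL): 1:-C, 2:-B, 3:-C, 4:-C, 5:-C, 6:-C, 7:-C, 8:-B, 9:-C, 10:+C, 11:+C, 12:-B, 13:-C, 14:-B
Rule 4 (eight consecutive points on the same side of the centre line) is satisfied at point 8.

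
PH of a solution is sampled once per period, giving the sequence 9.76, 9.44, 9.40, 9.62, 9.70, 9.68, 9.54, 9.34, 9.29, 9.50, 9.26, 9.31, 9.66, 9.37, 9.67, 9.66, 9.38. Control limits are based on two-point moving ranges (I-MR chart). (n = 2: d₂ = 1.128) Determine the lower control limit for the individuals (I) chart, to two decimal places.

X̄ = (9.76 + 9.44 + 9.40 + 9.62 + 9.70 + 9.68 + 9.54 + 9.34 + 9.29 + 9.50 + 9.26 + 9.31 + 9.66 + 9.37 + 9.67 + 9.66 + 9.38) / 17 = 9.5047
Moving ranges: 0.32, 0.04, 0.22, 0.08, 0.02, 0.14, 0.20, 0.05, 0.21, 0.24, 0.05, 0.35, 0.29, 0.30, 0.01, 0.28; M̄R̄ = 2.8000 / 16 = 0.1750
LCL = X̄ − 3·M̄R̄/d₂ = 9.5047 − 3 × 0.1750 / 1.128 = 9.0393

9.04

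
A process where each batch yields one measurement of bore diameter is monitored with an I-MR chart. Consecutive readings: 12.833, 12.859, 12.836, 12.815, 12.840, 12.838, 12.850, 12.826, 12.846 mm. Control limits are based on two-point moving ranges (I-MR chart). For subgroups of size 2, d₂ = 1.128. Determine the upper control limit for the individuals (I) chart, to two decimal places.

12.89

X̄ = (12.833 + 12.859 + 12.836 + 12.815 + 12.840 + 12.838 + 12.850 + 12.826 + 12.846) / 9 = 12.8381
Moving ranges: 0.026, 0.023, 0.021, 0.025, 0.002, 0.012, 0.024, 0.020; M̄R̄ = 0.1530 / 8 = 0.0191
UCL = X̄ + 3·M̄R̄/d₂ = 12.8381 + 3 × 0.0191 / 1.128 = 12.8890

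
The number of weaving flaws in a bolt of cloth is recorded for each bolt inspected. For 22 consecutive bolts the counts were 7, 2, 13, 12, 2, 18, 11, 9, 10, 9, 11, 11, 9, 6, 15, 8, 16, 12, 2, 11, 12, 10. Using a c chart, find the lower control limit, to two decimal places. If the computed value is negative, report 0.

c̄ = (7 + 2 + 13 + 12 + 2 + 18 + 11 + 9 + 10 + 9 + 11 + 11 + 9 + 6 + 15 + 8 + 16 + 12 + 2 + 11 + 12 + 10) / 22 = 216 / 22 = 9.8182
LCL = c̄ − 3√c̄ = 9.8182 − 3 × 3.1334 = 0.4180

0.42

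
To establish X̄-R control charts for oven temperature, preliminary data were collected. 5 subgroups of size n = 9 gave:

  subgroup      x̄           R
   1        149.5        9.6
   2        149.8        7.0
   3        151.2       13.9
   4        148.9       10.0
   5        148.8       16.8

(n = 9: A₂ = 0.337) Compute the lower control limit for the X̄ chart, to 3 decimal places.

X̄̄ = (149.5 + 149.8 + 151.2 + 148.9 + 148.8) / 5 = 748.2000 / 5 = 149.6400
R̄ = (9.6 + 7.0 + 13.9 + 10.0 + 16.8) / 5 = 57.3000 / 5 = 11.4600
LCL = X̄̄ − A₂·R̄ = 149.6400 − 0.337 × 11.4600 = 145.7780

145.778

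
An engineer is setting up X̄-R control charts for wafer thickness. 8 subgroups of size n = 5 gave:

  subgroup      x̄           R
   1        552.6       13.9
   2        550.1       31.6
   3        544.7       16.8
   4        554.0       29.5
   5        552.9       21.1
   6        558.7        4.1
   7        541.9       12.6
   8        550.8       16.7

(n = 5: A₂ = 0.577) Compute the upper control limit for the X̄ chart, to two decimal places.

X̄̄ = (552.6 + 550.1 + 544.7 + 554.0 + 552.9 + 558.7 + 541.9 + 550.8) / 8 = 4405.7000 / 8 = 550.7125
R̄ = (13.9 + 31.6 + 16.8 + 29.5 + 21.1 + 4.1 + 12.6 + 16.7) / 8 = 146.3000 / 8 = 18.2875
UCL = X̄̄ + A₂·R̄ = 550.7125 + 0.577 × 18.2875 = 561.2644

561.26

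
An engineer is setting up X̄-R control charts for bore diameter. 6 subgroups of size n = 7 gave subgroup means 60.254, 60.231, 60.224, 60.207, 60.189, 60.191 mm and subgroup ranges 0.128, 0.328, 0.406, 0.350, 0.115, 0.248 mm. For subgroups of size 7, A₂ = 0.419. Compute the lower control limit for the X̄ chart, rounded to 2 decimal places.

60.11

X̄̄ = (60.254 + 60.231 + 60.224 + 60.207 + 60.189 + 60.191) / 6 = 361.2960 / 6 = 60.2160
R̄ = (0.128 + 0.328 + 0.406 + 0.350 + 0.115 + 0.248) / 6 = 1.5750 / 6 = 0.2625
LCL = X̄̄ − A₂·R̄ = 60.2160 − 0.419 × 0.2625 = 60.1060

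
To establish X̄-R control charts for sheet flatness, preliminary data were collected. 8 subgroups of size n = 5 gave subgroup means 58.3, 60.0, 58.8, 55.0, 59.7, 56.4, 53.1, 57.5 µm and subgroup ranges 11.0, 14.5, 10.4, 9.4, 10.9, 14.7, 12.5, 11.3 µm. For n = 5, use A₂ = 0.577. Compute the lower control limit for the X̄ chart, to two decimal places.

X̄̄ = (58.3 + 60.0 + 58.8 + 55.0 + 59.7 + 56.4 + 53.1 + 57.5) / 8 = 458.8000 / 8 = 57.3500
R̄ = (11.0 + 14.5 + 10.4 + 9.4 + 10.9 + 14.7 + 12.5 + 11.3) / 8 = 94.7000 / 8 = 11.8375
LCL = X̄̄ − A₂·R̄ = 57.3500 − 0.577 × 11.8375 = 50.5198

50.52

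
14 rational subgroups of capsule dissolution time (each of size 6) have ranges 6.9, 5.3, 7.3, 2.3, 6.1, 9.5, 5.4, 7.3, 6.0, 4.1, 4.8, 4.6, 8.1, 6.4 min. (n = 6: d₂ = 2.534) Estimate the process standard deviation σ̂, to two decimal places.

2.37

R̄ = (6.9 + 5.3 + 7.3 + 2.3 + 6.1 + 9.5 + 5.4 + 7.3 + 6.0 + 4.1 + 4.8 + 4.6 + 8.1 + 6.4) / 14 = 6.0071
σ̂ = R̄ / d₂ = 6.0071 / 2.534 = 2.3706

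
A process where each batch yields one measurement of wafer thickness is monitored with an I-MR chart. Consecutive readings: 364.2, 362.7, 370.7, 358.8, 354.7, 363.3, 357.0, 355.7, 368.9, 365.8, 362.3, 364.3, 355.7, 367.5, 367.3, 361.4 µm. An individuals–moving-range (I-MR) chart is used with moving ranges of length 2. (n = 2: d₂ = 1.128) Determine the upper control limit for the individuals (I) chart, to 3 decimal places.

X̄ = (364.2 + 362.7 + 370.7 + 358.8 + 354.7 + 363.3 + 357.0 + 355.7 + 368.9 + 365.8 + 362.3 + 364.3 + 355.7 + 367.5 + 367.3 + 361.4) / 16 = 362.5188
Moving ranges: 1.5, 8.0, 11.9, 4.1, 8.6, 6.3, 1.3, 13.2, 3.1, 3.5, 2.0, 8.6, 11.8, 0.2, 5.9; M̄R̄ = 90.0000 / 15 = 6.0000
UCL = X̄ + 3·M̄R̄/d₂ = 362.5188 + 3 × 6.0000 / 1.128 = 378.4762

378.476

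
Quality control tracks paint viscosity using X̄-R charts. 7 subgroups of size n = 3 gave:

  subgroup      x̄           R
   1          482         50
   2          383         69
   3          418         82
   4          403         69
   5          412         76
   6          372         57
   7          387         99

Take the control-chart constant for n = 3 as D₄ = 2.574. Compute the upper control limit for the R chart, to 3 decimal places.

184.593

R̄ = (50 + 69 + 82 + 69 + 76 + 57 + 99) / 7 = 502.0000 / 7 = 71.7143
UCL_R = D₄·R̄ = 2.574 × 71.7143 = 184.5926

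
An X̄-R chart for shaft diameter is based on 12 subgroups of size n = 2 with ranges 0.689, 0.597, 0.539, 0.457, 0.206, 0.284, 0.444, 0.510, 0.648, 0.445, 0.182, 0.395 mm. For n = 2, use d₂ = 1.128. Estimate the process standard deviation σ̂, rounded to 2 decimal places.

0.40

R̄ = (0.689 + 0.597 + 0.539 + 0.457 + 0.206 + 0.284 + 0.444 + 0.510 + 0.648 + 0.445 + 0.182 + 0.395) / 12 = 0.4497
σ̂ = R̄ / d₂ = 0.4497 / 1.128 = 0.3986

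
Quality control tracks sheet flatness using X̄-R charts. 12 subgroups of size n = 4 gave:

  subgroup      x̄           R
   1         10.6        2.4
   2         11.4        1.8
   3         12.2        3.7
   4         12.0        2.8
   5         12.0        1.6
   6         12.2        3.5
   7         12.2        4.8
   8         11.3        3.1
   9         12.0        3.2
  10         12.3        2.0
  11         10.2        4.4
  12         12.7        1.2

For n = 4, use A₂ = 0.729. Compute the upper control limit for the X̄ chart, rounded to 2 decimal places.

13.85

X̄̄ = (10.6 + 11.4 + 12.2 + 12.0 + 12.0 + 12.2 + 12.2 + 11.3 + 12.0 + 12.3 + 10.2 + 12.7) / 12 = 141.1000 / 12 = 11.7583
R̄ = (2.4 + 1.8 + 3.7 + 2.8 + 1.6 + 3.5 + 4.8 + 3.1 + 3.2 + 2.0 + 4.4 + 1.2) / 12 = 34.5000 / 12 = 2.8750
UCL = X̄̄ + A₂·R̄ = 11.7583 + 0.729 × 2.8750 = 13.8542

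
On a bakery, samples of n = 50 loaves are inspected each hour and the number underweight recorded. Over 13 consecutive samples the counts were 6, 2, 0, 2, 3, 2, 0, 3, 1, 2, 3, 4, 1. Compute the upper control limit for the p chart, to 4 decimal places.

0.1322

p̄ = Σdᵢ / (k·n) = 29 / (13 × 50) = 0.04462
UCL = p̄ + 3·√(p̄(1−p̄)/n) = 0.04462 + 3 × √(0.04462×0.95538/50) = 0.04462 + 3 × 0.02920 = 0.13221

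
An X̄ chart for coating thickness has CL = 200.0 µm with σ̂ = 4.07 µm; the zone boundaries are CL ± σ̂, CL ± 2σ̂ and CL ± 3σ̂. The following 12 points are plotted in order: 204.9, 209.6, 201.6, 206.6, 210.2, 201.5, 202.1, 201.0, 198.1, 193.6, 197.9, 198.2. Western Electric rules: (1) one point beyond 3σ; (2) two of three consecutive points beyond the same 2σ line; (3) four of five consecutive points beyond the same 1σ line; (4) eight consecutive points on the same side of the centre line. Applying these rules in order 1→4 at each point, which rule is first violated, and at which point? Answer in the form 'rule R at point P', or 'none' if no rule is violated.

rule 3 at point 5

Zone of each point (C = within 1σ̂, B = 1σ̂–2σ̂, A = 2σ̂–3σ̂, * = beyond 3σ̂; sign = side of CL): 1:+B, 2:+A, 3:+C, 4:+B, 5:+A, 6:+C, 7:+C, 8:+C, 9:-C, 10:-B, 11:-C, 12:-C
Rule 3 (four of five consecutive points beyond the same 1σ limit) is satisfied at point 5.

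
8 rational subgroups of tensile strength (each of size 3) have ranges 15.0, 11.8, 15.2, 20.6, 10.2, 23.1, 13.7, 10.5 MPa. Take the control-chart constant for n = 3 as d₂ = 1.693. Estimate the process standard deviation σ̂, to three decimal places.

8.867

R̄ = (15.0 + 11.8 + 15.2 + 20.6 + 10.2 + 23.1 + 13.7 + 10.5) / 8 = 15.0125
σ̂ = R̄ / d₂ = 15.0125 / 1.693 = 8.8674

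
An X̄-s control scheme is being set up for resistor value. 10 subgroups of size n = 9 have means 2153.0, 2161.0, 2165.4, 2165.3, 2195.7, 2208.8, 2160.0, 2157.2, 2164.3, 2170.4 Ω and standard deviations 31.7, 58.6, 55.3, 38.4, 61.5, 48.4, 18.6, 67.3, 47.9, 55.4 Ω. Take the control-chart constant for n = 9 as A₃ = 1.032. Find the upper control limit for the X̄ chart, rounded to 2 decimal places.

2219.97

X̄̄ = (2153.0 + 2161.0 + 2165.4 + 2165.3 + 2195.7 + 2208.8 + 2160.0 + 2157.2 + 2164.3 + 2170.4) / 10 = 2170.1100
s̄ = (31.7 + 58.6 + 55.3 + 38.4 + 61.5 + 48.4 + 18.6 + 67.3 + 47.9 + 55.4) / 10 = 48.3100
UCL = X̄̄ + A₃·s̄ = 2170.1100 + 1.032 × 48.3100 = 2219.9659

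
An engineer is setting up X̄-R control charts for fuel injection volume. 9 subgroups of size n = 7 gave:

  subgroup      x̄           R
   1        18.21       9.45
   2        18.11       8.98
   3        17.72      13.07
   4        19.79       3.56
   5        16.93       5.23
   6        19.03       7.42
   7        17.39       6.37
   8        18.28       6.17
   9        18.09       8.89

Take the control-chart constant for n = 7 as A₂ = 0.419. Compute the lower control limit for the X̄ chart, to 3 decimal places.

14.953

X̄̄ = (18.21 + 18.11 + 17.72 + 19.79 + 16.93 + 19.03 + 17.39 + 18.28 + 18.09) / 9 = 163.5500 / 9 = 18.1722
R̄ = (9.45 + 8.98 + 13.07 + 3.56 + 5.23 + 7.42 + 6.37 + 6.17 + 8.89) / 9 = 69.1400 / 9 = 7.6822
LCL = X̄̄ − A₂·R̄ = 18.1722 − 0.419 × 7.6822 = 14.9534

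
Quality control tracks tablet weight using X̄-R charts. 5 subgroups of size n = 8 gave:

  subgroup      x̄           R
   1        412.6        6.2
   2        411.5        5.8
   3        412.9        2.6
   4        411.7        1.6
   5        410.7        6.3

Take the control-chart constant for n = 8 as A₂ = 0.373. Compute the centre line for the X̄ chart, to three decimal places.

411.880

X̄̄ = (412.6 + 411.5 + 412.9 + 411.7 + 410.7) / 5 = 2059.4000 / 5 = 411.8800
CL = X̄̄ = 411.8800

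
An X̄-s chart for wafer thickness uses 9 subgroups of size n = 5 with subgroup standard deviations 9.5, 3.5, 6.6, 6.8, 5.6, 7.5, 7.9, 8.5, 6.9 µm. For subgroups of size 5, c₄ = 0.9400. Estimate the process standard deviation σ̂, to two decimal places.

s̄ = (9.5 + 3.5 + 6.6 + 6.8 + 5.6 + 7.5 + 7.9 + 8.5 + 6.9) / 9 = 6.9778
σ̂ = s̄ / c₄ = 6.9778 / 0.9400 = 7.4232

7.42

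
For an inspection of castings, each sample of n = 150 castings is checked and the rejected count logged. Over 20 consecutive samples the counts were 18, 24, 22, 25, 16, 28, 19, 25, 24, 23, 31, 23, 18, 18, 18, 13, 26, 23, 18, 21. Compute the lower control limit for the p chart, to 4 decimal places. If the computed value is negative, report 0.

0.0583

p̄ = Σdᵢ / (k·n) = 433 / (20 × 150) = 0.14433
LCL = p̄ − 3·√(p̄(1−p̄)/n) = 0.14433 − 3 × 0.02869 = 0.05825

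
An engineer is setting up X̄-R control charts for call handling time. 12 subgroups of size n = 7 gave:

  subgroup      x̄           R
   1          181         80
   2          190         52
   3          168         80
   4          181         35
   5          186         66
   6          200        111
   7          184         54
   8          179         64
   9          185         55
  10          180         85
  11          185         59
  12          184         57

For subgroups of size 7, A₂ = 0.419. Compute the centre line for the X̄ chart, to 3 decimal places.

X̄̄ = (181 + 190 + 168 + 181 + 186 + 200 + 184 + 179 + 185 + 180 + 185 + 184) / 12 = 2203.0000 / 12 = 183.5833
CL = X̄̄ = 183.5833

183.583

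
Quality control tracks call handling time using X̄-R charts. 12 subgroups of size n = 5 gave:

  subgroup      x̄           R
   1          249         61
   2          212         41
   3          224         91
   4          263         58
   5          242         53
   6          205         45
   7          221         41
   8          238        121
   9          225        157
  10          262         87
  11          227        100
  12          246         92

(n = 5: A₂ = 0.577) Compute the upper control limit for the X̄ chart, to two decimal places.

280.03

X̄̄ = (249 + 212 + 224 + 263 + 242 + 205 + 221 + 238 + 225 + 262 + 227 + 246) / 12 = 2814.0000 / 12 = 234.5000
R̄ = (61 + 41 + 91 + 58 + 53 + 45 + 41 + 121 + 157 + 87 + 100 + 92) / 12 = 947.0000 / 12 = 78.9167
UCL = X̄̄ + A₂·R̄ = 234.5000 + 0.577 × 78.9167 = 280.0349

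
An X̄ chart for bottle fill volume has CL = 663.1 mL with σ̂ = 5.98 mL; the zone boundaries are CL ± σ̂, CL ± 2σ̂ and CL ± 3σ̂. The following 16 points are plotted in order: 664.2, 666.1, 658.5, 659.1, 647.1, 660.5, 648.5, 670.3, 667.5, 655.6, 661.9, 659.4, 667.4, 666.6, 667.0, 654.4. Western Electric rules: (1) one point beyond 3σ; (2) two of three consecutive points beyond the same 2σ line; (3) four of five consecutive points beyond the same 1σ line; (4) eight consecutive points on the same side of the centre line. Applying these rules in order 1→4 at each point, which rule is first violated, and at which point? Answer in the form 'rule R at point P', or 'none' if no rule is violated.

Zone of each point (C = within 1σ̂, B = 1σ̂–2σ̂, A = 2σ̂–3σ̂, * = beyond 3σ̂; sign = side of CL): 1:+C, 2:+C, 3:-C, 4:-C, 5:-A, 6:-C, 7:-A, 8:+B, 9:+C, 10:-B, 11:-C, 12:-C, 13:+C, 14:+C, 15:+C, 16:-B
Rule 2 (two of three consecutive points beyond the same 2σ limit) is satisfied at point 7.

rule 2 at point 7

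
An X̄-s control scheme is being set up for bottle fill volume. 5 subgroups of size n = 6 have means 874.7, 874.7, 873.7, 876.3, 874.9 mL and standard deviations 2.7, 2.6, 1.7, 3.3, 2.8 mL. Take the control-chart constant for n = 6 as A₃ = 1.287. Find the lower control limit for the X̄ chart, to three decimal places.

X̄̄ = (874.7 + 874.7 + 873.7 + 876.3 + 874.9) / 5 = 874.8600
s̄ = (2.7 + 2.6 + 1.7 + 3.3 + 2.8) / 5 = 2.6200
LCL = X̄̄ − A₃·s̄ = 874.8600 − 1.287 × 2.6200 = 871.4881

871.488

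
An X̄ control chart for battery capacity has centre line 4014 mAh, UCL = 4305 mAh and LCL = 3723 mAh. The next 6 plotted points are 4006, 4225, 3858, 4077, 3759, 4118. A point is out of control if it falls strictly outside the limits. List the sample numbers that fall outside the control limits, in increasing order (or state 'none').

none

All 6 points lie within [3723, 4305].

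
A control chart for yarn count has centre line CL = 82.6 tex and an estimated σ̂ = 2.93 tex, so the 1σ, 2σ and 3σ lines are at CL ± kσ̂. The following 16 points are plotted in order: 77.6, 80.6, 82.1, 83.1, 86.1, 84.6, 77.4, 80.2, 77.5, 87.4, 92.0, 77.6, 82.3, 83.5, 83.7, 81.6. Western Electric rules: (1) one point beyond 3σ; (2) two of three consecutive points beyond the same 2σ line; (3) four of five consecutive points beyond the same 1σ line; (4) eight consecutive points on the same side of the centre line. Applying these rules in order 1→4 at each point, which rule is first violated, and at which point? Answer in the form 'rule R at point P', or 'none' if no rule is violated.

rule 1 at point 11

Zone of each point (C = within 1σ̂, B = 1σ̂–2σ̂, A = 2σ̂–3σ̂, * = beyond 3σ̂; sign = side of CL): 1:-B, 2:-C, 3:-C, 4:+C, 5:+B, 6:+C, 7:-B, 8:-C, 9:-B, 10:+B, 11:+*, 12:-B, 13:-C, 14:+C, 15:+C, 16:-C
Rule 1 (one point beyond the 3σ limits) is satisfied at point 11.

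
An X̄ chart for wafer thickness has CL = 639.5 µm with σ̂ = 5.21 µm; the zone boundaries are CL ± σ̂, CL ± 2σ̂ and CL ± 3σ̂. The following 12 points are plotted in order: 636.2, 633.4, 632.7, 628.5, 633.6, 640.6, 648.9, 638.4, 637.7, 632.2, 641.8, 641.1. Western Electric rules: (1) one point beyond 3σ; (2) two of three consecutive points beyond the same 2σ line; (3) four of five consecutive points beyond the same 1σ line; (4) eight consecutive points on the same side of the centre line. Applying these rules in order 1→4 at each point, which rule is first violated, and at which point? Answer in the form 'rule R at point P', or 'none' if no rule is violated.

rule 3 at point 5

Zone of each point (C = within 1σ̂, B = 1σ̂–2σ̂, A = 2σ̂–3σ̂, * = beyond 3σ̂; sign = side of CL): 1:-C, 2:-B, 3:-B, 4:-A, 5:-B, 6:+C, 7:+B, 8:-C, 9:-C, 10:-B, 11:+C, 12:+C
Rule 3 (four of five consecutive points beyond the same 1σ limit) is satisfied at point 5.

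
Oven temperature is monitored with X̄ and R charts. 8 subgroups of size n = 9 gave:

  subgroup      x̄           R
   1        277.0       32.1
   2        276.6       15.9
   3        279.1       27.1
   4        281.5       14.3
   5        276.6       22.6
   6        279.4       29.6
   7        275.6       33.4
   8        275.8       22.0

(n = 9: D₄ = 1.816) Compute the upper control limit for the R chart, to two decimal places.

R̄ = (32.1 + 15.9 + 27.1 + 14.3 + 22.6 + 29.6 + 33.4 + 22.0) / 8 = 197.0000 / 8 = 24.6250
UCL_R = D₄·R̄ = 1.816 × 24.6250 = 44.7190

44.72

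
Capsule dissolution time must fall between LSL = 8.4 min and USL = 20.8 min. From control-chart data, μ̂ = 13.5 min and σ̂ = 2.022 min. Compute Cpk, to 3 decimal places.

0.841

Cpu = (USL − μ̂) / (3σ̂) = (20.8 − 13.5) / (3 × 2.022) = 1.2034; Cpl = (μ̂ − LSL) / (3σ̂) = (13.5 − 8.4) / (3 × 2.022) = 0.8408; Cpk = min(Cpu, Cpl) = 0.8408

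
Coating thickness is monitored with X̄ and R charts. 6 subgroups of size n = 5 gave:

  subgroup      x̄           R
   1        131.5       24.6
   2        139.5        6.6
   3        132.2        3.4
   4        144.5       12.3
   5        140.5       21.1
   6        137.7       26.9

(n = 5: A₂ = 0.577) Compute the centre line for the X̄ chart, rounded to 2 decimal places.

X̄̄ = (131.5 + 139.5 + 132.2 + 144.5 + 140.5 + 137.7) / 6 = 825.9000 / 6 = 137.6500
CL = X̄̄ = 137.6500

137.65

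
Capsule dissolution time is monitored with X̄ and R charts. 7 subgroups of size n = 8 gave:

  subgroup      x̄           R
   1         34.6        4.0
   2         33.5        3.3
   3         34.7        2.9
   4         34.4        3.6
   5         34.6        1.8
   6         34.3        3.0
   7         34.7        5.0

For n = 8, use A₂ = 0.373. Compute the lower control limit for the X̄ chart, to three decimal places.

33.142

X̄̄ = (34.6 + 33.5 + 34.7 + 34.4 + 34.6 + 34.3 + 34.7) / 7 = 240.8000 / 7 = 34.4000
R̄ = (4.0 + 3.3 + 2.9 + 3.6 + 1.8 + 3.0 + 5.0) / 7 = 23.6000 / 7 = 3.3714
LCL = X̄̄ − A₂·R̄ = 34.4000 − 0.373 × 3.3714 = 33.1425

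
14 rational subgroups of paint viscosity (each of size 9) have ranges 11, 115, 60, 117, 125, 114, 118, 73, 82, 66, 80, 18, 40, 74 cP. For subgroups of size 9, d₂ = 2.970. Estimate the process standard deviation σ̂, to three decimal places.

R̄ = (11 + 115 + 60 + 117 + 125 + 114 + 118 + 73 + 82 + 66 + 80 + 18 + 40 + 74) / 14 = 78.0714
σ̂ = R̄ / d₂ = 78.0714 / 2.970 = 26.2867

26.287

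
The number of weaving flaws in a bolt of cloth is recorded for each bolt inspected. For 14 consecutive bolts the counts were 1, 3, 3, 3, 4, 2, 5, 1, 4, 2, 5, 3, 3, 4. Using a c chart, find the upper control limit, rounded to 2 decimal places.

c̄ = (1 + 3 + 3 + 3 + 4 + 2 + 5 + 1 + 4 + 2 + 5 + 3 + 3 + 4) / 14 = 43 / 14 = 3.0714
UCL = c̄ + 3√c̄ = 3.0714 + 3 × √3.0714 = 3.0714 + 3 × 1.7525 = 8.3291

8.33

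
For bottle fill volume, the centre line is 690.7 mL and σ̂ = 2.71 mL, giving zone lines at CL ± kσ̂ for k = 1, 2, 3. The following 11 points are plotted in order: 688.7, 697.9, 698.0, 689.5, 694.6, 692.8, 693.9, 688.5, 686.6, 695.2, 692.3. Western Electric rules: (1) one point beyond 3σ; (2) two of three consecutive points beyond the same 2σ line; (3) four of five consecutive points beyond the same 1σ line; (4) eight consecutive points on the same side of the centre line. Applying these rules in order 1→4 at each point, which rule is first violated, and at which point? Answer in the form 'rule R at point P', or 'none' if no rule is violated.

Zone of each point (C = within 1σ̂, B = 1σ̂–2σ̂, A = 2σ̂–3σ̂, * = beyond 3σ̂; sign = side of CL): 1:-C, 2:+A, 3:+A, 4:-C, 5:+B, 6:+C, 7:+B, 8:-C, 9:-B, 10:+B, 11:+C
Rule 2 (two of three consecutive points beyond the same 2σ limit) is satisfied at point 3.

rule 2 at point 3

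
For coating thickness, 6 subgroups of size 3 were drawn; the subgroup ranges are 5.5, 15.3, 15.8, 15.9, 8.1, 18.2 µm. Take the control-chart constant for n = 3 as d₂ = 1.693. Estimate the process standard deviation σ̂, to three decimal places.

R̄ = (5.5 + 15.3 + 15.8 + 15.9 + 8.1 + 18.2) / 6 = 13.1333
σ̂ = R̄ / d₂ = 13.1333 / 1.693 = 7.7574

7.757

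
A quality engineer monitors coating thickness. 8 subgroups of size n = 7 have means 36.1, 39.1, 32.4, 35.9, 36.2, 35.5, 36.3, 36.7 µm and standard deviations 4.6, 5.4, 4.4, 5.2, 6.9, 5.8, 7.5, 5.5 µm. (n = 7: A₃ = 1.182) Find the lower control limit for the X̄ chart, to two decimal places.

X̄̄ = (36.1 + 39.1 + 32.4 + 35.9 + 36.2 + 35.5 + 36.3 + 36.7) / 8 = 36.0250
s̄ = (4.6 + 5.4 + 4.4 + 5.2 + 6.9 + 5.8 + 7.5 + 5.5) / 8 = 5.6625
LCL = X̄̄ − A₃·s̄ = 36.0250 − 1.182 × 5.6625 = 29.3319

29.33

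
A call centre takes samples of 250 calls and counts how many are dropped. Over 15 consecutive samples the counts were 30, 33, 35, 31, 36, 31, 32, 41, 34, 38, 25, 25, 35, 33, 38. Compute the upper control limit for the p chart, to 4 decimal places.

p̄ = Σdᵢ / (k·n) = 497 / (15 × 250) = 0.13253
UCL = p̄ + 3·√(p̄(1−p̄)/n) = 0.13253 + 3 × √(0.13253×0.86747/250) = 0.13253 + 3 × 0.02144 = 0.19687

0.1969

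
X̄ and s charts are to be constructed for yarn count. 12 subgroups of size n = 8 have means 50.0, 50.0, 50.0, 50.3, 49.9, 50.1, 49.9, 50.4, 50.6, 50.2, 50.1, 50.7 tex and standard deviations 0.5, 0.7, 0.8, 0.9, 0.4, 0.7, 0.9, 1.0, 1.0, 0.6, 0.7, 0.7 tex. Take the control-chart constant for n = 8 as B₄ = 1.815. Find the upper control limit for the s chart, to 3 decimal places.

1.346

s̄ = (0.5 + 0.7 + 0.8 + 0.9 + 0.4 + 0.7 + 0.9 + 1.0 + 1.0 + 0.6 + 0.7 + 0.7) / 12 = 0.7417
UCL_s = B₄·s̄ = 1.815 × 0.7417 = 1.3461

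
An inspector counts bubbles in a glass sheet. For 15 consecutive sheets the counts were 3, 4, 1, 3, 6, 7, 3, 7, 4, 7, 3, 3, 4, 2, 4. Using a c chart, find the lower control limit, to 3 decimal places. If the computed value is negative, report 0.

0.000

c̄ = (3 + 4 + 1 + 3 + 6 + 7 + 3 + 7 + 4 + 7 + 3 + 3 + 4 + 2 + 4) / 15 = 61 / 15 = 4.0667
LCL = c̄ − 3√c̄ = 4.0667 − 3 × 2.0166 = -1.9831 → 0 (cannot be negative)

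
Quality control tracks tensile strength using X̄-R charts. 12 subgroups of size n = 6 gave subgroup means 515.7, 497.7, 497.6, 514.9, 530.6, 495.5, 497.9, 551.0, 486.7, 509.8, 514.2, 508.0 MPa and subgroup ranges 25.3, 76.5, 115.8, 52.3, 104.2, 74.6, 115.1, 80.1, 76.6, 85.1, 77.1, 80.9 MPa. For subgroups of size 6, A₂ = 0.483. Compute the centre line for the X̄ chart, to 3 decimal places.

509.967

X̄̄ = (515.7 + 497.7 + 497.6 + 514.9 + 530.6 + 495.5 + 497.9 + 551.0 + 486.7 + 509.8 + 514.2 + 508.0) / 12 = 6119.6000 / 12 = 509.9667
CL = X̄̄ = 509.9667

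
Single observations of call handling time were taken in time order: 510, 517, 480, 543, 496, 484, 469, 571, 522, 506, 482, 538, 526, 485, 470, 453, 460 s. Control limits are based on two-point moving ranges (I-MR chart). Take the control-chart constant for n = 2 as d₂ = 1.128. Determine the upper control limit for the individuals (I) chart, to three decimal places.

X̄ = (510 + 517 + 480 + 543 + 496 + 484 + 469 + 571 + 522 + 506 + 482 + 538 + 526 + 485 + 470 + 453 + 460) / 17 = 500.7059
Moving ranges: 7, 37, 63, 47, 12, 15, 102, 49, 16, 24, 56, 12, 41, 15, 17, 7; M̄R̄ = 520.0000 / 16 = 32.5000
UCL = X̄ + 3·M̄R̄/d₂ = 500.7059 + 3 × 32.5000 / 1.128 = 587.1421

587.142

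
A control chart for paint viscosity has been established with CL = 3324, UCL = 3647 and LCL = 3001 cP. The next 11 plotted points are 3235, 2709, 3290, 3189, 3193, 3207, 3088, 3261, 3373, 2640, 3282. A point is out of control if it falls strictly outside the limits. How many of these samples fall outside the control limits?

Compare each point to [3001, 3647]: sample 2 = 2709 < LCL; sample 10 = 2640 < LCL.

2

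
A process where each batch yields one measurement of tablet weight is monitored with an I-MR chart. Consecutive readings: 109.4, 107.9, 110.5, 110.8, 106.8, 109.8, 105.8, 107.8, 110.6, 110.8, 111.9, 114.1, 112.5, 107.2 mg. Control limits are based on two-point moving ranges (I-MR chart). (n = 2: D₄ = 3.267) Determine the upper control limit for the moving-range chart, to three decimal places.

7.690

Moving ranges: 1.5, 2.6, 0.3, 4.0, 3.0, 4.0, 2.0, 2.8, 0.2, 1.1, 2.2, 1.6, 5.3; M̄R̄ = 30.6000 / 13 = 2.3538
UCL_MR = D₄·M̄R̄ = 3.267 × 2.3538 = 7.6900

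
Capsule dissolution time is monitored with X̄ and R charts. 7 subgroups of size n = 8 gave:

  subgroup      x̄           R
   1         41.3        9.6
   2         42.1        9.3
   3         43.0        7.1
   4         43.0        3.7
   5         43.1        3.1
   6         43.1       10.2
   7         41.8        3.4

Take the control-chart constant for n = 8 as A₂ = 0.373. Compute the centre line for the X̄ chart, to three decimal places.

42.486

X̄̄ = (41.3 + 42.1 + 43.0 + 43.0 + 43.1 + 43.1 + 41.8) / 7 = 297.4000 / 7 = 42.4857
CL = X̄̄ = 42.4857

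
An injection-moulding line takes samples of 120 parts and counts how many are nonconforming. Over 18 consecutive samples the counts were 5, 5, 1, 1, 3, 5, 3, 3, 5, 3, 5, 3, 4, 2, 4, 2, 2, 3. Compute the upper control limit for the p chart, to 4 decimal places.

0.0720

p̄ = Σdᵢ / (k·n) = 59 / (18 × 120) = 0.02731
UCL = p̄ + 3·√(p̄(1−p̄)/n) = 0.02731 + 3 × √(0.02731×0.97269/120) = 0.02731 + 3 × 0.01488 = 0.07195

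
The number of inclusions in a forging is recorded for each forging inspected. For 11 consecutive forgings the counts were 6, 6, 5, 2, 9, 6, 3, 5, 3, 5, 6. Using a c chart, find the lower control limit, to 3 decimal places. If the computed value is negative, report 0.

0.000

c̄ = (6 + 6 + 5 + 2 + 9 + 6 + 3 + 5 + 3 + 5 + 6) / 11 = 56 / 11 = 5.0909
LCL = c̄ − 3√c̄ = 5.0909 − 3 × 2.2563 = -1.6780 → 0 (cannot be negative)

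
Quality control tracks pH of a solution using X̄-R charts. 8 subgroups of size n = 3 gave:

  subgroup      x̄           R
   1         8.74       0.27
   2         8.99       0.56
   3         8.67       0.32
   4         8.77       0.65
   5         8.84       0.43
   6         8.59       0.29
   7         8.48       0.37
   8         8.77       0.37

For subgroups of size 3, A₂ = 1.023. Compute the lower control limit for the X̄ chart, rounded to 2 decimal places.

8.31

X̄̄ = (8.74 + 8.99 + 8.67 + 8.77 + 8.84 + 8.59 + 8.48 + 8.77) / 8 = 69.8500 / 8 = 8.7312
R̄ = (0.27 + 0.56 + 0.32 + 0.65 + 0.43 + 0.29 + 0.37 + 0.37) / 8 = 3.2600 / 8 = 0.4075
LCL = X̄̄ − A₂·R̄ = 8.7312 − 1.023 × 0.4075 = 8.3144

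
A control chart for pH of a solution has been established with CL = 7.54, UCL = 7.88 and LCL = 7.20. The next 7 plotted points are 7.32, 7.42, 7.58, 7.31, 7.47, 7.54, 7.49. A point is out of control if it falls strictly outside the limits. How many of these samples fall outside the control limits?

0

All 7 points lie within [7.20, 7.88].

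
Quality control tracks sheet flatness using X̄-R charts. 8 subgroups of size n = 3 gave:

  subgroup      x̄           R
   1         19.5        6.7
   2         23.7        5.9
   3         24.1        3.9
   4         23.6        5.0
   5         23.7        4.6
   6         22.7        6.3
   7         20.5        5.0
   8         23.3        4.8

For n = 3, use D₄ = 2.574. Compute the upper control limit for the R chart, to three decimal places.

13.578

R̄ = (6.7 + 5.9 + 3.9 + 5.0 + 4.6 + 6.3 + 5.0 + 4.8) / 8 = 42.2000 / 8 = 5.2750
UCL_R = D₄·R̄ = 2.574 × 5.2750 = 13.5778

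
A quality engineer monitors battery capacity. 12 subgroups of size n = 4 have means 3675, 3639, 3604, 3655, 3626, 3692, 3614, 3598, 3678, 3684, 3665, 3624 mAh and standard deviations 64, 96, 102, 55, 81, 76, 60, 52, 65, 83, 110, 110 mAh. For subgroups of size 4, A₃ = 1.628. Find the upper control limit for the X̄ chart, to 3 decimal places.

3775.593

X̄̄ = (3675 + 3639 + 3604 + 3655 + 3626 + 3692 + 3614 + 3598 + 3678 + 3684 + 3665 + 3624) / 12 = 3646.1667
s̄ = (64 + 96 + 102 + 55 + 81 + 76 + 60 + 52 + 65 + 83 + 110 + 110) / 12 = 79.5000
UCL = X̄̄ + A₃·s̄ = 3646.1667 + 1.628 × 79.5000 = 3775.5927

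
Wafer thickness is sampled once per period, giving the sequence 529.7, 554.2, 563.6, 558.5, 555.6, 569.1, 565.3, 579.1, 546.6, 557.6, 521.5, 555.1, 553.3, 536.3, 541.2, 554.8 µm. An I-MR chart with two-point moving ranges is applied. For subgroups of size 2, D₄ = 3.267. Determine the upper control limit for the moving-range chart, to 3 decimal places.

Moving ranges: 24.5, 9.4, 5.1, 2.9, 13.5, 3.8, 13.8, 32.5, 11.0, 36.1, 33.6, 1.8, 17.0, 4.9, 13.6; M̄R̄ = 223.5000 / 15 = 14.9000
UCL_MR = D₄·M̄R̄ = 3.267 × 14.9000 = 48.6783

48.678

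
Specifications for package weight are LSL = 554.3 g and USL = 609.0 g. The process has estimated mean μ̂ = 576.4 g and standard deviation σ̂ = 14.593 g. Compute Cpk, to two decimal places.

Cpu = (USL − μ̂) / (3σ̂) = (609.0 − 576.4) / (3 × 14.593) = 0.7446; Cpl = (μ̂ − LSL) / (3σ̂) = (576.4 − 554.3) / (3 × 14.593) = 0.5048; Cpk = min(Cpu, Cpl) = 0.5048

0.50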